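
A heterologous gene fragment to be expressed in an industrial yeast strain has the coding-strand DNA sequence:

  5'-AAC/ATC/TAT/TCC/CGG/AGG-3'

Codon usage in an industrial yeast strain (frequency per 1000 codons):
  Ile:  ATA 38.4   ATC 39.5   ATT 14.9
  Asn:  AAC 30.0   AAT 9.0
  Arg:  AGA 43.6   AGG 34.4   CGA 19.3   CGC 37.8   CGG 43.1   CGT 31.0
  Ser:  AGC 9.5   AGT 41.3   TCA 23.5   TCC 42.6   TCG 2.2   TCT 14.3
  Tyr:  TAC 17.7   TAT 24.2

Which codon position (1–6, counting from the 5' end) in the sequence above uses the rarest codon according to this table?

3

Codon 1 AAC (Asn): 30.0 per 1000.
Codon 2 ATC (Ile): 39.5 per 1000.
Codon 3 TAT (Tyr): 24.2 per 1000.
Codon 4 TCC (Ser): 42.6 per 1000.
Codon 5 CGG (Arg): 43.1 per 1000.
Codon 6 AGG (Arg): 34.4 per 1000.
Lowest frequency is 24.2 at codon 3.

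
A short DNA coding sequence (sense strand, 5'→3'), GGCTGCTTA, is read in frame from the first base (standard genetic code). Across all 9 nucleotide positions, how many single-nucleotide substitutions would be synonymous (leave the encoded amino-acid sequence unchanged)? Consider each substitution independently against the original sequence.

6

Codon 1 (GGC, Gly): 3 synonymous substitutions.
Codon 2 (TGC, Cys): 1 synonymous substitution.
Codon 3 (TTA, Leu): 2 synonymous substitutions.
Total: 3 + 1 + 2 = 6.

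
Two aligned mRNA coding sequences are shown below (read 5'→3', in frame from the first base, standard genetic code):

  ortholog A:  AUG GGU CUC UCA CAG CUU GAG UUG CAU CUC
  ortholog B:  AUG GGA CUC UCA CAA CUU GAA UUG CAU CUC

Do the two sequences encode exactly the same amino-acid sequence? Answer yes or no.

yes

Codon 1: AUG Met / AUG Met — identical.
Codon 2: GGU Gly / GGA Gly — synonymous.
Codon 3: CUC Leu / CUC Leu — identical.
Codon 4: UCA Ser / UCA Ser — identical.
Codon 5: CAG Gln / CAA Gln — synonymous.
Codon 6: CUU Leu / CUU Leu — identical.
Codon 7: GAG Glu / GAA Glu — synonymous.
Codon 8: UUG Leu / UUG Leu — identical.
Codon 9: CAU His / CAU His — identical.
Codon 10: CUC Leu / CUC Leu — identical.
Nonsynonymous differences: 0 → same protein.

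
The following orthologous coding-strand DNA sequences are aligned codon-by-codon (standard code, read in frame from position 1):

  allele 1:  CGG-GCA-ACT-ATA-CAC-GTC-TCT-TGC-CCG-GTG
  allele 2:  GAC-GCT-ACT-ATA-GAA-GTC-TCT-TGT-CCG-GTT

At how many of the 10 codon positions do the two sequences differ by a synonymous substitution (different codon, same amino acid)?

Codon 1: CGG Arg / GAC Asp — nonsynonymous.
Codon 2: GCA Ala / GCT Ala — synonymous.
Codon 3: ACT Thr / ACT Thr — identical.
Codon 4: ATA Ile / ATA Ile — identical.
Codon 5: CAC His / GAA Glu — nonsynonymous.
Codon 6: GTC Val / GTC Val — identical.
Codon 7: TCT Ser / TCT Ser — identical.
Codon 8: TGC Cys / TGT Cys — synonymous.
Codon 9: CCG Pro / CCG Pro — identical.
Codon 10: GTG Val / GTT Val — synonymous.
Synonymous differences: 3.

3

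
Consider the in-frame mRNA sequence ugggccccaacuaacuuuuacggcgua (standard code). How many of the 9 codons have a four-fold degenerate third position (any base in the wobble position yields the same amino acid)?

5

Codon 1 UGG (Trp): third position 1-fold.
Codon 2 GCC (Ala): third position 4-fold.
Codon 3 CCA (Pro): third position 4-fold.
Codon 4 ACU (Thr): third position 4-fold.
Codon 5 AAC (Asn): third position 2-fold.
Codon 6 UUU (Phe): third position 2-fold.
Codon 7 UAC (Tyr): third position 2-fold.
Codon 8 GGC (Gly): third position 4-fold.
Codon 9 GUA (Val): third position 4-fold.
Four-fold degenerate third positions: 5.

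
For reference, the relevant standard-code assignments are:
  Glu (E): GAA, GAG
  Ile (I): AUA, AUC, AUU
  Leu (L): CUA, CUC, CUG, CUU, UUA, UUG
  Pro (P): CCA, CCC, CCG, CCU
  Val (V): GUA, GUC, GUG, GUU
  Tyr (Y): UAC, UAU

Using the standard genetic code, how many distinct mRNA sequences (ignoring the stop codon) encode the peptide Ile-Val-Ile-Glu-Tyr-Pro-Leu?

Ile: 3 codons.
Val: 4 codons.
Ile: 3 codons.
Glu: 2 codons.
Tyr: 2 codons.
Pro: 4 codons.
Leu: 6 codons.
3 × 4 × 3 × 2 × 2 × 4 × 6 = 3456.

3456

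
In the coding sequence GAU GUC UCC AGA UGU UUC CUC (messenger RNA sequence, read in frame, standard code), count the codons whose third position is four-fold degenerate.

Codon 1 GAU (Asp): third position 2-fold.
Codon 2 GUC (Val): third position 4-fold.
Codon 3 UCC (Ser): third position 4-fold.
Codon 4 AGA (Arg): third position 2-fold.
Codon 5 UGU (Cys): third position 2-fold.
Codon 6 UUC (Phe): third position 2-fold.
Codon 7 CUC (Leu): third position 4-fold.
Four-fold degenerate third positions: 3.

3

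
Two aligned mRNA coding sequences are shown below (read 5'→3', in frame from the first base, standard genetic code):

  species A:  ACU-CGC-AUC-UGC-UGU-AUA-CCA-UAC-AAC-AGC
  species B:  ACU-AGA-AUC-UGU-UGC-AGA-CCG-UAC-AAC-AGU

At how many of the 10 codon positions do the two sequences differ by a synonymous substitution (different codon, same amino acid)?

Codon 1: ACU Thr / ACU Thr — identical.
Codon 2: CGC Arg / AGA Arg — synonymous.
Codon 3: AUC Ile / AUC Ile — identical.
Codon 4: UGC Cys / UGU Cys — synonymous.
Codon 5: UGU Cys / UGC Cys — synonymous.
Codon 6: AUA Ile / AGA Arg — nonsynonymous.
Codon 7: CCA Pro / CCG Pro — synonymous.
Codon 8: UAC Tyr / UAC Tyr — identical.
Codon 9: AAC Asn / AAC Asn — identical.
Codon 10: AGC Ser / AGU Ser — synonymous.
Synonymous differences: 5.

5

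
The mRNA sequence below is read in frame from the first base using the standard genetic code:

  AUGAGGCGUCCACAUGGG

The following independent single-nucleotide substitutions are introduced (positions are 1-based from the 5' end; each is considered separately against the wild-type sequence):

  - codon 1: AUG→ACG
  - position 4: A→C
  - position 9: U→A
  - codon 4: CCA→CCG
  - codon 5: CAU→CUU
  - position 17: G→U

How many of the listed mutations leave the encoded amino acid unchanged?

3

Codon 1: AUG (Met) → ACG (Thr) — missense.
Codon 2: AGG (Arg) → CGG (Arg) — synonymous.
Codon 3: CGU (Arg) → CGA (Arg) — synonymous.
Codon 4: CCA (Pro) → CCG (Pro) — synonymous.
Codon 5: CAU (His) → CUU (Leu) — missense.
Codon 6: GGG (Gly) → GUG (Val) — missense.
Synonymous: 3 of 6.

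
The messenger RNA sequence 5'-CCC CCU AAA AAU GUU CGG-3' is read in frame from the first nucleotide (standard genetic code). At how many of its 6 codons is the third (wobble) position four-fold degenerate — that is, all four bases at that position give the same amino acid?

4

Codon 1 CCC (Pro): third position 4-fold.
Codon 2 CCU (Pro): third position 4-fold.
Codon 3 AAA (Lys): third position 2-fold.
Codon 4 AAU (Asn): third position 2-fold.
Codon 5 GUU (Val): third position 4-fold.
Codon 6 CGG (Arg): third position 4-fold.
Four-fold degenerate third positions: 4.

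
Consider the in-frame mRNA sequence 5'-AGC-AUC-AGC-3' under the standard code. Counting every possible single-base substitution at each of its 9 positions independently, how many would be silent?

4

Codon 1 (AGC, Ser): 1 synonymous substitution.
Codon 2 (AUC, Ile): 2 synonymous substitutions.
Codon 3 (AGC, Ser): 1 synonymous substitution.
Total: 1 + 2 + 1 = 4.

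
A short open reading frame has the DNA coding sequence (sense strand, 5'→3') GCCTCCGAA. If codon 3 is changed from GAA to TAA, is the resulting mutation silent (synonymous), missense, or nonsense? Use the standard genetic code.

Position 7 falls in codon 3: GAA → Glu.
After the substitution the codon is TAA → Stop.
The new codon is a stop codon, so this is a nonsense mutation.

nonsense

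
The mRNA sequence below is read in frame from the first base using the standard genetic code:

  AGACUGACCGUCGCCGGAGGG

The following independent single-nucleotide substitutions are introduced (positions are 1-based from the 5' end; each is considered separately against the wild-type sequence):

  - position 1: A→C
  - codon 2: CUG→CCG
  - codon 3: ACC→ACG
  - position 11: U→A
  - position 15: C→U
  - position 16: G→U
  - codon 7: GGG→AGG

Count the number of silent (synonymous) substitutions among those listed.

Codon 1: AGA (Arg) → CGA (Arg) — synonymous.
Codon 2: CUG (Leu) → CCG (Pro) — missense.
Codon 3: ACC (Thr) → ACG (Thr) — synonymous.
Codon 4: GUC (Val) → GAC (Asp) — missense.
Codon 5: GCC (Ala) → GCU (Ala) — synonymous.
Codon 6: GGA (Gly) → UGA (Stop) — nonsense.
Codon 7: GGG (Gly) → AGG (Arg) — missense.
Synonymous: 3 of 7.

3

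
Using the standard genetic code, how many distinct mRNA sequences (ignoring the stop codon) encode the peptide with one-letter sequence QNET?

32

Gln: 2 codons.
Asn: 2 codons.
Glu: 2 codons.
Thr: 4 codons.
2 × 2 × 2 × 4 = 32.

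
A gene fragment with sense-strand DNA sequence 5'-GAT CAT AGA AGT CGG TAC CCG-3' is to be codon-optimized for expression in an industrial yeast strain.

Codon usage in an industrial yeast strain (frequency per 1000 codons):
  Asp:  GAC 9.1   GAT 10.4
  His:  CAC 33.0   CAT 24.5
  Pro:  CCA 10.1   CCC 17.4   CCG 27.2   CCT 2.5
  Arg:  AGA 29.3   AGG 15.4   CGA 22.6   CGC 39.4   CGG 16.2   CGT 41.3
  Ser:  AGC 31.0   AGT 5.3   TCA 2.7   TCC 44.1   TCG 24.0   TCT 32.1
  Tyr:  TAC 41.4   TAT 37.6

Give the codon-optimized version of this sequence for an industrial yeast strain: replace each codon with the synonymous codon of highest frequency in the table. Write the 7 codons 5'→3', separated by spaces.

Codon 1 (Asp): best is GAT at 10.4.
Codon 2 (His): best is CAC at 33.0.
Codon 3 (Arg): best is CGT at 41.3.
Codon 4 (Ser): best is TCC at 44.1.
Codon 5 (Arg): best is CGT at 41.3.
Codon 6 (Tyr): best is TAC at 41.4.
Codon 7 (Pro): best is CCG at 27.2.

GAT CAC CGT TCC CGT TAC CCG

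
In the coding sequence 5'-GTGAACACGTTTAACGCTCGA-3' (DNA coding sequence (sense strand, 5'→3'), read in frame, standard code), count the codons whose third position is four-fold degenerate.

4

Codon 1 GTG (Val): third position 4-fold.
Codon 2 AAC (Asn): third position 2-fold.
Codon 3 ACG (Thr): third position 4-fold.
Codon 4 TTT (Phe): third position 2-fold.
Codon 5 AAC (Asn): third position 2-fold.
Codon 6 GCT (Ala): third position 4-fold.
Codon 7 CGA (Arg): third position 4-fold.
Four-fold degenerate third positions: 4.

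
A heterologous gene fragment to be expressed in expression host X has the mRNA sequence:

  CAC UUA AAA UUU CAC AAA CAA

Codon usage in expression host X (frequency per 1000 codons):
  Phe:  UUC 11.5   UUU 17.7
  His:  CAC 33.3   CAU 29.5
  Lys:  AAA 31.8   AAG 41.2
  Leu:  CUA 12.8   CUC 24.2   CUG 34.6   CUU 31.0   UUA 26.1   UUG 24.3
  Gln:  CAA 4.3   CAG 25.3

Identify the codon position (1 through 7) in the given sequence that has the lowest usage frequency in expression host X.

Codon 1 CAC (His): 33.3 per 1000.
Codon 2 UUA (Leu): 26.1 per 1000.
Codon 3 AAA (Lys): 31.8 per 1000.
Codon 4 UUU (Phe): 17.7 per 1000.
Codon 5 CAC (His): 33.3 per 1000.
Codon 6 AAA (Lys): 31.8 per 1000.
Codon 7 CAA (Gln): 4.3 per 1000.
Lowest frequency is 4.3 at codon 7.

7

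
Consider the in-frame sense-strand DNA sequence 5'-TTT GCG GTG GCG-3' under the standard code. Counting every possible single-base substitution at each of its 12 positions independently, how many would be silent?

Codon 1 (TTT, Phe): 1 synonymous substitution.
Codon 2 (GCG, Ala): 3 synonymous substitutions.
Codon 3 (GTG, Val): 3 synonymous substitutions.
Codon 4 (GCG, Ala): 3 synonymous substitutions.
Total: 1 + 3 + 3 + 3 = 10.

10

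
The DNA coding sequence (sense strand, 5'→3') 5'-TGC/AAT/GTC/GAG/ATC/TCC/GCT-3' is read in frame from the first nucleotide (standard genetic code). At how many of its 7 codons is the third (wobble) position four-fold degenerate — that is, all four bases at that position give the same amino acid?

3

Codon 1 TGC (Cys): third position 2-fold.
Codon 2 AAT (Asn): third position 2-fold.
Codon 3 GTC (Val): third position 4-fold.
Codon 4 GAG (Glu): third position 2-fold.
Codon 5 ATC (Ile): third position 3-fold.
Codon 6 TCC (Ser): third position 4-fold.
Codon 7 GCT (Ala): third position 4-fold.
Four-fold degenerate third positions: 3.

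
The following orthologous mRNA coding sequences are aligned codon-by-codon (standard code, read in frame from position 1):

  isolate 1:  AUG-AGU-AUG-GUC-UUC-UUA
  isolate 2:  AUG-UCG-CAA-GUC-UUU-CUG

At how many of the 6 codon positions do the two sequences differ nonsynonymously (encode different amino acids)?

1

Codon 1: AUG Met / AUG Met — identical.
Codon 2: AGU Ser / UCG Ser — synonymous.
Codon 3: AUG Met / CAA Gln — nonsynonymous.
Codon 4: GUC Val / GUC Val — identical.
Codon 5: UUC Phe / UUU Phe — synonymous.
Codon 6: UUA Leu / CUG Leu — synonymous.
Nonsynonymous differences: 1.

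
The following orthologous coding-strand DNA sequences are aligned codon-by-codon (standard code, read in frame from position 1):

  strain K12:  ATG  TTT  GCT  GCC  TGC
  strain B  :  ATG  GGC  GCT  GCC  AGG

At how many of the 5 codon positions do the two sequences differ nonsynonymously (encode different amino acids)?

2

Codon 1: ATG Met / ATG Met — identical.
Codon 2: TTT Phe / GGC Gly — nonsynonymous.
Codon 3: GCT Ala / GCT Ala — identical.
Codon 4: GCC Ala / GCC Ala — identical.
Codon 5: TGC Cys / AGG Arg — nonsynonymous.
Nonsynonymous differences: 2.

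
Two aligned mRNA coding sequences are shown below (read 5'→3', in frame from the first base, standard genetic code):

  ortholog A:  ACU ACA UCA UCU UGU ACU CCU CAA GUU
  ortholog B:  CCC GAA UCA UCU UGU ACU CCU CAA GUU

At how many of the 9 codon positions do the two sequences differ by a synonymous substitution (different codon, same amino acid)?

Codon 1: ACU Thr / CCC Pro — nonsynonymous.
Codon 2: ACA Thr / GAA Glu — nonsynonymous.
Codon 3: UCA Ser / UCA Ser — identical.
Codon 4: UCU Ser / UCU Ser — identical.
Codon 5: UGU Cys / UGU Cys — identical.
Codon 6: ACU Thr / ACU Thr — identical.
Codon 7: CCU Pro / CCU Pro — identical.
Codon 8: CAA Gln / CAA Gln — identical.
Codon 9: GUU Val / GUU Val — identical.
Synonymous differences: 0.

0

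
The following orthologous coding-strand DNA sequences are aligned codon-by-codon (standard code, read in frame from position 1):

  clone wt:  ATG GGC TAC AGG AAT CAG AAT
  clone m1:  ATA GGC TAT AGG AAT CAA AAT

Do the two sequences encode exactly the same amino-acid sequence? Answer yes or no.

Codon 1: ATG Met / ATA Ile — nonsynonymous.
Codon 2: GGC Gly / GGC Gly — identical.
Codon 3: TAC Tyr / TAT Tyr — synonymous.
Codon 4: AGG Arg / AGG Arg — identical.
Codon 5: AAT Asn / AAT Asn — identical.
Codon 6: CAG Gln / CAA Gln — synonymous.
Codon 7: AAT Asn / AAT Asn — identical.
Nonsynonymous differences: 1 → different protein.

no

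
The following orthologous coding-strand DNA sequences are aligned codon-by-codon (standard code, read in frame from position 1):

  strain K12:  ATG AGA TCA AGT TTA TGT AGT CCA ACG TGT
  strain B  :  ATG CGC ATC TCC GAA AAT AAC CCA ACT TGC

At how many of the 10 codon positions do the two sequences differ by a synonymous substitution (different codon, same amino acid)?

4

Codon 1: ATG Met / ATG Met — identical.
Codon 2: AGA Arg / CGC Arg — synonymous.
Codon 3: TCA Ser / ATC Ile — nonsynonymous.
Codon 4: AGT Ser / TCC Ser — synonymous.
Codon 5: TTA Leu / GAA Glu — nonsynonymous.
Codon 6: TGT Cys / AAT Asn — nonsynonymous.
Codon 7: AGT Ser / AAC Asn — nonsynonymous.
Codon 8: CCA Pro / CCA Pro — identical.
Codon 9: ACG Thr / ACT Thr — synonymous.
Codon 10: TGT Cys / TGC Cys — synonymous.
Synonymous differences: 4.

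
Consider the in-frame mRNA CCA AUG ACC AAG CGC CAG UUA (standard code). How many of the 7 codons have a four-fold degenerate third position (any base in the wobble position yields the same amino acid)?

Codon 1 CCA (Pro): third position 4-fold.
Codon 2 AUG (Met): third position 1-fold.
Codon 3 ACC (Thr): third position 4-fold.
Codon 4 AAG (Lys): third position 2-fold.
Codon 5 CGC (Arg): third position 4-fold.
Codon 6 CAG (Gln): third position 2-fold.
Codon 7 UUA (Leu): third position 2-fold.
Four-fold degenerate third positions: 3.

3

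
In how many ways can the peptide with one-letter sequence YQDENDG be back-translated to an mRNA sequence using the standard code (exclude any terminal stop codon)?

256

Tyr: 2 codons.
Gln: 2 codons.
Asp: 2 codons.
Glu: 2 codons.
Asn: 2 codons.
Asp: 2 codons.
Gly: 4 codons.
2 × 2 × 2 × 2 × 2 × 2 × 4 = 256.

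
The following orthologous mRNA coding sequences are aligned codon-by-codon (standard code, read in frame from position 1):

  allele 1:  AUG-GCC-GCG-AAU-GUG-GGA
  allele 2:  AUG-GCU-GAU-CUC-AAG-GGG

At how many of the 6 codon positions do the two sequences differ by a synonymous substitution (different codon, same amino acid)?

2

Codon 1: AUG Met / AUG Met — identical.
Codon 2: GCC Ala / GCU Ala — synonymous.
Codon 3: GCG Ala / GAU Asp — nonsynonymous.
Codon 4: AAU Asn / CUC Leu — nonsynonymous.
Codon 5: GUG Val / AAG Lys — nonsynonymous.
Codon 6: GGA Gly / GGG Gly — synonymous.
Synonymous differences: 2.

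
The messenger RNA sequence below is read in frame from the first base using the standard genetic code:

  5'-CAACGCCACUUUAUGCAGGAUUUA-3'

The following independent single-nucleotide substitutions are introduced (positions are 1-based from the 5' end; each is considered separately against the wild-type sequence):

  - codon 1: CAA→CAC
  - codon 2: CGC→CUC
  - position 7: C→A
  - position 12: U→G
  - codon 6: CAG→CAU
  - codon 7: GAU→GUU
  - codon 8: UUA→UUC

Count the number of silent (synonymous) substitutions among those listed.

Codon 1: CAA (Gln) → CAC (His) — missense.
Codon 2: CGC (Arg) → CUC (Leu) — missense.
Codon 3: CAC (His) → AAC (Asn) — missense.
Codon 4: UUU (Phe) → UUG (Leu) — missense.
Codon 6: CAG (Gln) → CAU (His) — missense.
Codon 7: GAU (Asp) → GUU (Val) — missense.
Codon 8: UUA (Leu) → UUC (Phe) — missense.
Synonymous: 0 of 7.

0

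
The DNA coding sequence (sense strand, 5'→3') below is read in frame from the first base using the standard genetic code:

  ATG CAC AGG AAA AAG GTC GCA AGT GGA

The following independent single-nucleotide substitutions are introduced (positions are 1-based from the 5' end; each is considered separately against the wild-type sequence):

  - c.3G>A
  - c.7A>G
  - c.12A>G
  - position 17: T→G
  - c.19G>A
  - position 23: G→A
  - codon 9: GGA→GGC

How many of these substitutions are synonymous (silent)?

2

Codon 1: ATG (Met) → ATA (Ile) — missense.
Codon 3: AGG (Arg) → GGG (Gly) — missense.
Codon 4: AAA (Lys) → AAG (Lys) — synonymous.
Codon 6: GTC (Val) → GGC (Gly) — missense.
Codon 7: GCA (Ala) → ACA (Thr) — missense.
Codon 8: AGT (Ser) → AAT (Asn) — missense.
Codon 9: GGA (Gly) → GGC (Gly) — synonymous.
Synonymous: 2 of 7.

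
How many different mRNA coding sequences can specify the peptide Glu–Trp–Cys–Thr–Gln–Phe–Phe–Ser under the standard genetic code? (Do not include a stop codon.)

768

Glu: 2 codons.
Trp: 1 codon.
Cys: 2 codons.
Thr: 4 codons.
Gln: 2 codons.
Phe: 2 codons.
Phe: 2 codons.
Ser: 6 codons.
2 × 1 × 2 × 4 × 2 × 2 × 2 × 6 = 768.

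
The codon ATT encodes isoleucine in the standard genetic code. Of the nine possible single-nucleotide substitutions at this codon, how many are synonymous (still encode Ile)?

Position 1: none → 0 synonymous.
Position 2: none → 0 synonymous.
Position 3: ATC, ATA → 2 synonymous.
Total: 0 + 0 + 2 = 2.

2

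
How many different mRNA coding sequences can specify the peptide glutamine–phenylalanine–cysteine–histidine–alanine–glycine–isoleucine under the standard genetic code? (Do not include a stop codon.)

768

Gln: 2 codons.
Phe: 2 codons.
Cys: 2 codons.
His: 2 codons.
Ala: 4 codons.
Gly: 4 codons.
Ile: 3 codons.
2 × 2 × 2 × 2 × 4 × 4 × 3 = 768.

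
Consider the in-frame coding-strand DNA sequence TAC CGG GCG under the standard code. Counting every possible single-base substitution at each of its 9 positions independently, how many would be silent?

8

Codon 1 (TAC, Tyr): 1 synonymous substitution.
Codon 2 (CGG, Arg): 4 synonymous substitutions.
Codon 3 (GCG, Ala): 3 synonymous substitutions.
Total: 1 + 4 + 3 = 8.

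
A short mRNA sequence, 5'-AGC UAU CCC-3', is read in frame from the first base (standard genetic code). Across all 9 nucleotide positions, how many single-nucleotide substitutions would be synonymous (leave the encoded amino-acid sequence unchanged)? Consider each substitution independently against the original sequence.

5

Codon 1 (AGC, Ser): 1 synonymous substitution.
Codon 2 (UAU, Tyr): 1 synonymous substitution.
Codon 3 (CCC, Pro): 3 synonymous substitutions.
Total: 1 + 1 + 3 = 5.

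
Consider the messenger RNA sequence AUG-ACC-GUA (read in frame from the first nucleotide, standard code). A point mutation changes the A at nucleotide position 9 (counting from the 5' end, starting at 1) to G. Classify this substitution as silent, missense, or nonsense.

silent

Position 9 falls in codon 3: GUA → Val.
After the substitution the codon is GUG → Val.
Both encode Val, so the change is synonymous.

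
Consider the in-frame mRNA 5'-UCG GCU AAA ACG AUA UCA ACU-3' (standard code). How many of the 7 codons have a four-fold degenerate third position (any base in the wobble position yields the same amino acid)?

Codon 1 UCG (Ser): third position 4-fold.
Codon 2 GCU (Ala): third position 4-fold.
Codon 3 AAA (Lys): third position 2-fold.
Codon 4 ACG (Thr): third position 4-fold.
Codon 5 AUA (Ile): third position 3-fold.
Codon 6 UCA (Ser): third position 4-fold.
Codon 7 ACU (Thr): third position 4-fold.
Four-fold degenerate third positions: 5.

5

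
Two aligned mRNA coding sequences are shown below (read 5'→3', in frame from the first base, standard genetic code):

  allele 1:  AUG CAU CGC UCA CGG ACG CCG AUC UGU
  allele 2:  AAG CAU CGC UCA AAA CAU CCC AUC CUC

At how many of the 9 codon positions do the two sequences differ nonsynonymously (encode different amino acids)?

Codon 1: AUG Met / AAG Lys — nonsynonymous.
Codon 2: CAU His / CAU His — identical.
Codon 3: CGC Arg / CGC Arg — identical.
Codon 4: UCA Ser / UCA Ser — identical.
Codon 5: CGG Arg / AAA Lys — nonsynonymous.
Codon 6: ACG Thr / CAU His — nonsynonymous.
Codon 7: CCG Pro / CCC Pro — synonymous.
Codon 8: AUC Ile / AUC Ile — identical.
Codon 9: UGU Cys / CUC Leu — nonsynonymous.
Nonsynonymous differences: 4.

4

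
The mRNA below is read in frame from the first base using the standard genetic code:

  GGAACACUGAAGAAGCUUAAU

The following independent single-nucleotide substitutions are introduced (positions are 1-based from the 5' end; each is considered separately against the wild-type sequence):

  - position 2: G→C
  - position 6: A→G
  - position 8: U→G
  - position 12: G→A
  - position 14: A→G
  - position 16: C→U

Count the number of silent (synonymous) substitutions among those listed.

Codon 1: GGA (Gly) → GCA (Ala) — missense.
Codon 2: ACA (Thr) → ACG (Thr) — synonymous.
Codon 3: CUG (Leu) → CGG (Arg) — missense.
Codon 4: AAG (Lys) → AAA (Lys) — synonymous.
Codon 5: AAG (Lys) → AGG (Arg) — missense.
Codon 6: CUU (Leu) → UUU (Phe) — missense.
Synonymous: 2 of 6.

2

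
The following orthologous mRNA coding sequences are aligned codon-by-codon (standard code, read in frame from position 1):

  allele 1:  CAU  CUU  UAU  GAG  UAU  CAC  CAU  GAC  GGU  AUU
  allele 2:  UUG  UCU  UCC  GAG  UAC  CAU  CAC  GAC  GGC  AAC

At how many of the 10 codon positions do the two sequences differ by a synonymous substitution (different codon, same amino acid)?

4

Codon 1: CAU His / UUG Leu — nonsynonymous.
Codon 2: CUU Leu / UCU Ser — nonsynonymous.
Codon 3: UAU Tyr / UCC Ser — nonsynonymous.
Codon 4: GAG Glu / GAG Glu — identical.
Codon 5: UAU Tyr / UAC Tyr — synonymous.
Codon 6: CAC His / CAU His — synonymous.
Codon 7: CAU His / CAC His — synonymous.
Codon 8: GAC Asp / GAC Asp — identical.
Codon 9: GGU Gly / GGC Gly — synonymous.
Codon 10: AUU Ile / AAC Asn — nonsynonymous.
Synonymous differences: 4.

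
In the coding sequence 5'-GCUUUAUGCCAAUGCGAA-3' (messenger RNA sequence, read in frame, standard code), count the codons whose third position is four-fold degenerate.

1

Codon 1 GCU (Ala): third position 4-fold.
Codon 2 UUA (Leu): third position 2-fold.
Codon 3 UGC (Cys): third position 2-fold.
Codon 4 CAA (Gln): third position 2-fold.
Codon 5 UGC (Cys): third position 2-fold.
Codon 6 GAA (Glu): third position 2-fold.
Four-fold degenerate third positions: 1.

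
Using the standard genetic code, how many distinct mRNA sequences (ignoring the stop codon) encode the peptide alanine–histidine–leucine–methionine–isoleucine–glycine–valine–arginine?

Ala: 4 codons.
His: 2 codons.
Leu: 6 codons.
Met: 1 codon.
Ile: 3 codons.
Gly: 4 codons.
Val: 4 codons.
Arg: 6 codons.
4 × 2 × 6 × 1 × 3 × 4 × 4 × 6 = 13824.

13824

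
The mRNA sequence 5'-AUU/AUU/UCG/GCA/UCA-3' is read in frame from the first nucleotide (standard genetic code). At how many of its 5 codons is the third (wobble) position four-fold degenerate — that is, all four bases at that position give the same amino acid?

Codon 1 AUU (Ile): third position 3-fold.
Codon 2 AUU (Ile): third position 3-fold.
Codon 3 UCG (Ser): third position 4-fold.
Codon 4 GCA (Ala): third position 4-fold.
Codon 5 UCA (Ser): third position 4-fold.
Four-fold degenerate third positions: 3.

3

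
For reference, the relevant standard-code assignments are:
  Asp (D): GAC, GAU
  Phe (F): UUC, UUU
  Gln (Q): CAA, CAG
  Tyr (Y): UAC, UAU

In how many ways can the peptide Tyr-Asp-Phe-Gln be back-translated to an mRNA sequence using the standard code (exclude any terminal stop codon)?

Tyr: 2 codons.
Asp: 2 codons.
Phe: 2 codons.
Gln: 2 codons.
2 × 2 × 2 × 2 = 16.

16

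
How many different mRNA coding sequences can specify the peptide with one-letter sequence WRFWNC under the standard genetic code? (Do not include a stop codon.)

Trp: 1 codon.
Arg: 6 codons.
Phe: 2 codons.
Trp: 1 codon.
Asn: 2 codons.
Cys: 2 codons.
1 × 6 × 2 × 1 × 2 × 2 = 48.

48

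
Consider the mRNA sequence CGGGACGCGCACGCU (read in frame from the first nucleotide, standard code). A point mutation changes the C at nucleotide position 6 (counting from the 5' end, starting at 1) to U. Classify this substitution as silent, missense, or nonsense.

Position 6 falls in codon 2: GAC → Asp.
After the substitution the codon is GAU → Asp.
Both encode Asp, so the change is synonymous.

silent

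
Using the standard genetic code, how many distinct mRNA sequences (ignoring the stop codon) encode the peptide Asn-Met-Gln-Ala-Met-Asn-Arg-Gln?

384

Asn: 2 codons.
Met: 1 codon.
Gln: 2 codons.
Ala: 4 codons.
Met: 1 codon.
Asn: 2 codons.
Arg: 6 codons.
Gln: 2 codons.
2 × 1 × 2 × 4 × 1 × 2 × 6 × 2 = 384.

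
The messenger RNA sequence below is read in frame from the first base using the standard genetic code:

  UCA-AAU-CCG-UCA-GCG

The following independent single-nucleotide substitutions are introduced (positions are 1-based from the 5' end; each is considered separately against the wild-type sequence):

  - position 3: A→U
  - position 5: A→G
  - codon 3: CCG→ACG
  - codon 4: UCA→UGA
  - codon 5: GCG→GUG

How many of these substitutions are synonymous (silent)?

Codon 1: UCA (Ser) → UCU (Ser) — synonymous.
Codon 2: AAU (Asn) → AGU (Ser) — missense.
Codon 3: CCG (Pro) → ACG (Thr) — missense.
Codon 4: UCA (Ser) → UGA (Stop) — nonsense.
Codon 5: GCG (Ala) → GUG (Val) — missense.
Synonymous: 1 of 5.

1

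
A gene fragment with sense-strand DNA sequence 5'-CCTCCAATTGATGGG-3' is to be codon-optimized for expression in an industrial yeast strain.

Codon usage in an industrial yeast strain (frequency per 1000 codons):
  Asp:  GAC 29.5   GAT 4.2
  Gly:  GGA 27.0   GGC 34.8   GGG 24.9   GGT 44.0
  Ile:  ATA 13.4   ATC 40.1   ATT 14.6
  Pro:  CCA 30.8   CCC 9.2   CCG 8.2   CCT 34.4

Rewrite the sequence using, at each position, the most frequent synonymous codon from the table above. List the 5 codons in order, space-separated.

CCT CCT ATC GAC GGT

Codon 1 (Pro): best is CCT at 34.4.
Codon 2 (Pro): best is CCT at 34.4.
Codon 3 (Ile): best is ATC at 40.1.
Codon 4 (Asp): best is GAC at 29.5.
Codon 5 (Gly): best is GGT at 44.0.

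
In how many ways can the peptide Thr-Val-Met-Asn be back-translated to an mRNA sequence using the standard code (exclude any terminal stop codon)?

32

Thr: 4 codons.
Val: 4 codons.
Met: 1 codon.
Asn: 2 codons.
4 × 4 × 1 × 2 = 32.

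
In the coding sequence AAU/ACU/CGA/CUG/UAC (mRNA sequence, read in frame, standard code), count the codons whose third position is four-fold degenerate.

3

Codon 1 AAU (Asn): third position 2-fold.
Codon 2 ACU (Thr): third position 4-fold.
Codon 3 CGA (Arg): third position 4-fold.
Codon 4 CUG (Leu): third position 4-fold.
Codon 5 UAC (Tyr): third position 2-fold.
Four-fold degenerate third positions: 3.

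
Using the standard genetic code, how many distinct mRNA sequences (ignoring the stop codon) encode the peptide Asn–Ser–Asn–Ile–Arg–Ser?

2592

Asn: 2 codons.
Ser: 6 codons.
Asn: 2 codons.
Ile: 3 codons.
Arg: 6 codons.
Ser: 6 codons.
2 × 6 × 2 × 3 × 6 × 6 = 2592.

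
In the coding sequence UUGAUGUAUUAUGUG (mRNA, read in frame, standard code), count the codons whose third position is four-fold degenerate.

Codon 1 UUG (Leu): third position 2-fold.
Codon 2 AUG (Met): third position 1-fold.
Codon 3 UAU (Tyr): third position 2-fold.
Codon 4 UAU (Tyr): third position 2-fold.
Codon 5 GUG (Val): third position 4-fold.
Four-fold degenerate third positions: 1.

1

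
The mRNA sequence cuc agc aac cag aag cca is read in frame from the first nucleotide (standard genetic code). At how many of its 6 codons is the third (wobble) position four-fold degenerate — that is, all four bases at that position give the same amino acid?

2

Codon 1 CUC (Leu): third position 4-fold.
Codon 2 AGC (Ser): third position 2-fold.
Codon 3 AAC (Asn): third position 2-fold.
Codon 4 CAG (Gln): third position 2-fold.
Codon 5 AAG (Lys): third position 2-fold.
Codon 6 CCA (Pro): third position 4-fold.
Four-fold degenerate third positions: 2.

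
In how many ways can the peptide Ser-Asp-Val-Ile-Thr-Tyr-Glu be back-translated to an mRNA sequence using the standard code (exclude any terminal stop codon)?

2304

Ser: 6 codons.
Asp: 2 codons.
Val: 4 codons.
Ile: 3 codons.
Thr: 4 codons.
Tyr: 2 codons.
Glu: 2 codons.
6 × 2 × 4 × 3 × 4 × 2 × 2 = 2304.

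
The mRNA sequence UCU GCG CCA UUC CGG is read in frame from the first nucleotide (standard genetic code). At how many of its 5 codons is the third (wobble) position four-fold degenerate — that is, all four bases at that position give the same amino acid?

Codon 1 UCU (Ser): third position 4-fold.
Codon 2 GCG (Ala): third position 4-fold.
Codon 3 CCA (Pro): third position 4-fold.
Codon 4 UUC (Phe): third position 2-fold.
Codon 5 CGG (Arg): third position 4-fold.
Four-fold degenerate third positions: 4.

4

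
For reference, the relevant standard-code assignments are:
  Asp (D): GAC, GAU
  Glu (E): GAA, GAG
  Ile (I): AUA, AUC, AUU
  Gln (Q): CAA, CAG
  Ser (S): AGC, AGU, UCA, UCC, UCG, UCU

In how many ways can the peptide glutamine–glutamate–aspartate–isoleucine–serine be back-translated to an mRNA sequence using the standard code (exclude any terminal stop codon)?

144

Gln: 2 codons.
Glu: 2 codons.
Asp: 2 codons.
Ile: 3 codons.
Ser: 6 codons.
2 × 2 × 2 × 3 × 6 = 144.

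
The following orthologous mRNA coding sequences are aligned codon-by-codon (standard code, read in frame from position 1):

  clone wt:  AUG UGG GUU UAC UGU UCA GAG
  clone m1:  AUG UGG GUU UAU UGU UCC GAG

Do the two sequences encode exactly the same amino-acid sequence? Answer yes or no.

yes

Codon 1: AUG Met / AUG Met — identical.
Codon 2: UGG Trp / UGG Trp — identical.
Codon 3: GUU Val / GUU Val — identical.
Codon 4: UAC Tyr / UAU Tyr — synonymous.
Codon 5: UGU Cys / UGU Cys — identical.
Codon 6: UCA Ser / UCC Ser — synonymous.
Codon 7: GAG Glu / GAG Glu — identical.
Nonsynonymous differences: 0 → same protein.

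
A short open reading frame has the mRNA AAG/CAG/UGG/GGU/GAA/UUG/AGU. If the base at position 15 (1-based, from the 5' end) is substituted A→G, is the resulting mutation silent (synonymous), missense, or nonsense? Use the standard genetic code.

silent

Position 15 falls in codon 5: GAA → Glu.
After the substitution the codon is GAG → Glu.
Both encode Glu, so the change is synonymous.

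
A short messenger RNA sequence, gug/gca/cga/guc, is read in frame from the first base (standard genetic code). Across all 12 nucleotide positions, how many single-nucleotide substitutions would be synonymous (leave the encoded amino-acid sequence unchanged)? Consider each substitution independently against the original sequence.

Codon 1 (GUG, Val): 3 synonymous substitutions.
Codon 2 (GCA, Ala): 3 synonymous substitutions.
Codon 3 (CGA, Arg): 4 synonymous substitutions.
Codon 4 (GUC, Val): 3 synonymous substitutions.
Total: 3 + 3 + 4 + 3 = 13.

13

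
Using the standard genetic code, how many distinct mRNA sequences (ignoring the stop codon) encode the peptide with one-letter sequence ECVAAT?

1024

Glu: 2 codons.
Cys: 2 codons.
Val: 4 codons.
Ala: 4 codons.
Ala: 4 codons.
Thr: 4 codons.
2 × 2 × 4 × 4 × 4 × 4 = 1024.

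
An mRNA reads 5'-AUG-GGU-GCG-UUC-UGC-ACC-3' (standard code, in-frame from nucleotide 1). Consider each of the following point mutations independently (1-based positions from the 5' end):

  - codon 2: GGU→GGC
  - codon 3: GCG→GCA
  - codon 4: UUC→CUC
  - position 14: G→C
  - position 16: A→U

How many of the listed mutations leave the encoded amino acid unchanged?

2

Codon 2: GGU (Gly) → GGC (Gly) — synonymous.
Codon 3: GCG (Ala) → GCA (Ala) — synonymous.
Codon 4: UUC (Phe) → CUC (Leu) — missense.
Codon 5: UGC (Cys) → UCC (Ser) — missense.
Codon 6: ACC (Thr) → UCC (Ser) — missense.
Synonymous: 2 of 5.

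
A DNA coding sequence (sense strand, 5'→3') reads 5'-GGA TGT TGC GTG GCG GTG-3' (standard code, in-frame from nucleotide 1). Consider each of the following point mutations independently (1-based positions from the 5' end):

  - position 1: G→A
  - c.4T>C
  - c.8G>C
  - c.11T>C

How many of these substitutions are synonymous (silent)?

Codon 1: GGA (Gly) → AGA (Arg) — missense.
Codon 2: TGT (Cys) → CGT (Arg) — missense.
Codon 3: TGC (Cys) → TCC (Ser) — missense.
Codon 4: GTG (Val) → GCG (Ala) — missense.
Synonymous: 0 of 4.

0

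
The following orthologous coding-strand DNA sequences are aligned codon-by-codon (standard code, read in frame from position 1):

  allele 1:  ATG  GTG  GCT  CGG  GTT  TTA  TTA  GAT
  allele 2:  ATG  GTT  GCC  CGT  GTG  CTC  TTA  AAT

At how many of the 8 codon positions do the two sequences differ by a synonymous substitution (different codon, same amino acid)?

Codon 1: ATG Met / ATG Met — identical.
Codon 2: GTG Val / GTT Val — synonymous.
Codon 3: GCT Ala / GCC Ala — synonymous.
Codon 4: CGG Arg / CGT Arg — synonymous.
Codon 5: GTT Val / GTG Val — synonymous.
Codon 6: TTA Leu / CTC Leu — synonymous.
Codon 7: TTA Leu / TTA Leu — identical.
Codon 8: GAT Asp / AAT Asn — nonsynonymous.
Synonymous differences: 5.

5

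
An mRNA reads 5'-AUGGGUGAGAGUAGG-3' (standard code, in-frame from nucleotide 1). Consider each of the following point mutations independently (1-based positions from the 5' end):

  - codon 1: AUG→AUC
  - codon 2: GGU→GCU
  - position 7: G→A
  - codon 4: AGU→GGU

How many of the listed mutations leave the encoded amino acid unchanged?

0

Codon 1: AUG (Met) → AUC (Ile) — missense.
Codon 2: GGU (Gly) → GCU (Ala) — missense.
Codon 3: GAG (Glu) → AAG (Lys) — missense.
Codon 4: AGU (Ser) → GGU (Gly) — missense.
Synonymous: 0 of 4.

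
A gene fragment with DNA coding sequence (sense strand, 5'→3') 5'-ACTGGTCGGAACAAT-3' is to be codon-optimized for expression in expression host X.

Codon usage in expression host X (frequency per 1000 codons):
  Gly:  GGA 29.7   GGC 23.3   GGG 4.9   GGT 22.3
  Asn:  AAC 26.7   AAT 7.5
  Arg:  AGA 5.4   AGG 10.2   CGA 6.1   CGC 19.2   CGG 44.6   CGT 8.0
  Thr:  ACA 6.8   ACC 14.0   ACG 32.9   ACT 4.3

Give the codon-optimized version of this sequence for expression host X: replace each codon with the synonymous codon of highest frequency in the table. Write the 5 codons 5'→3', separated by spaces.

ACG GGA CGG AAC AAC

Codon 1 (Thr): best is ACG at 32.9.
Codon 2 (Gly): best is GGA at 29.7.
Codon 3 (Arg): best is CGG at 44.6.
Codon 4 (Asn): best is AAC at 26.7.
Codon 5 (Asn): best is AAC at 26.7.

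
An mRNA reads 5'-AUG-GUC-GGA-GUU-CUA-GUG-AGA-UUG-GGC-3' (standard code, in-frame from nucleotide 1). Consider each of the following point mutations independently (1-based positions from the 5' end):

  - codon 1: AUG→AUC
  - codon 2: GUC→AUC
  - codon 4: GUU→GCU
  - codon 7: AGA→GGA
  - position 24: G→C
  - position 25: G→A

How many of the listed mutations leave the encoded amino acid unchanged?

0

Codon 1: AUG (Met) → AUC (Ile) — missense.
Codon 2: GUC (Val) → AUC (Ile) — missense.
Codon 4: GUU (Val) → GCU (Ala) — missense.
Codon 7: AGA (Arg) → GGA (Gly) — missense.
Codon 8: UUG (Leu) → UUC (Phe) — missense.
Codon 9: GGC (Gly) → AGC (Ser) — missense.
Synonymous: 0 of 6.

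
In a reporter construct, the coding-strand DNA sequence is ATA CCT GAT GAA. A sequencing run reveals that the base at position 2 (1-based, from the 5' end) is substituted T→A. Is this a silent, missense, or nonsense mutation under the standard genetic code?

Position 2 falls in codon 1: ATA → Ile.
After the substitution the codon is AAA → Lys.
Ile ≠ Lys, so this is a missense mutation.

missense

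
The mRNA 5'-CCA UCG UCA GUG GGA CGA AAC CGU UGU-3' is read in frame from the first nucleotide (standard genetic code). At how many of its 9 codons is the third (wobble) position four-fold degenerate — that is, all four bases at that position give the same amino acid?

Codon 1 CCA (Pro): third position 4-fold.
Codon 2 UCG (Ser): third position 4-fold.
Codon 3 UCA (Ser): third position 4-fold.
Codon 4 GUG (Val): third position 4-fold.
Codon 5 GGA (Gly): third position 4-fold.
Codon 6 CGA (Arg): third position 4-fold.
Codon 7 AAC (Asn): third position 2-fold.
Codon 8 CGU (Arg): third position 4-fold.
Codon 9 UGU (Cys): third position 2-fold.
Four-fold degenerate third positions: 7.

7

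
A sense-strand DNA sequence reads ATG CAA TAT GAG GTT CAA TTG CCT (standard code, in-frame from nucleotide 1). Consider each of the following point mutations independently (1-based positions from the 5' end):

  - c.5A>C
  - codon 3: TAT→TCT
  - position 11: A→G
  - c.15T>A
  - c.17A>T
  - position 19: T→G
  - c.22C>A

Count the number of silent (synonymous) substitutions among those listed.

1

Codon 2: CAA (Gln) → CCA (Pro) — missense.
Codon 3: TAT (Tyr) → TCT (Ser) — missense.
Codon 4: GAG (Glu) → GGG (Gly) — missense.
Codon 5: GTT (Val) → GTA (Val) — synonymous.
Codon 6: CAA (Gln) → CTA (Leu) — missense.
Codon 7: TTG (Leu) → GTG (Val) — missense.
Codon 8: CCT (Pro) → ACT (Thr) — missense.
Synonymous: 1 of 7.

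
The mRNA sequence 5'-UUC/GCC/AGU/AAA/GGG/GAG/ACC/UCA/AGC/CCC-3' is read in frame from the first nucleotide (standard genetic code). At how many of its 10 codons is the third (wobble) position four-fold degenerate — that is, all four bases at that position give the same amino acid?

Codon 1 UUC (Phe): third position 2-fold.
Codon 2 GCC (Ala): third position 4-fold.
Codon 3 AGU (Ser): third position 2-fold.
Codon 4 AAA (Lys): third position 2-fold.
Codon 5 GGG (Gly): third position 4-fold.
Codon 6 GAG (Glu): third position 2-fold.
Codon 7 ACC (Thr): third position 4-fold.
Codon 8 UCA (Ser): third position 4-fold.
Codon 9 AGC (Ser): third position 2-fold.
Codon 10 CCC (Pro): third position 4-fold.
Four-fold degenerate third positions: 5.

5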